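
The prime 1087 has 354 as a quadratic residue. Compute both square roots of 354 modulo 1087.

Since 1087 ≡ 3 (mod 4), a square root of 354 is 354^((1087+1)/4) = 354^272 mod 1087.
Repeated squaring: 354^2≡311, 354^4≡1065, 354^8≡484, 354^16≡551, 354^32≡328, 354^64≡1058, 354^128≡841, 354^256≡731 (mod 1087).
354^272 = 354^(256+16) ≡ 591 (mod 1087).
Check: 591² = 349281 ≡ 354 (mod 1087). The two roots are 496 and 591.

496, 591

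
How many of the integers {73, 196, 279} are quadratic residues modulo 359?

2

(73/359) = +1 → QR.
(196/359) = +1 → QR.
(279/359) = -1 → non-residue.
Total quadratic residues among the 3: 2.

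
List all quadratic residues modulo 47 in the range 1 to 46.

1, 2, 3, 4, 6, 7, 8, 9, 12, 14, 16, 17, 18, 21, 24, 25, 27, 28, 32, 34, 36, 37, 42

Square k = 1,…,23 (k and 47−k give the same square):
1²=1, 2²=4, 3²=9, 4²=16, 5²=25, 6²=36, 7²≡2, 8²≡17, 9²≡34, 10²≡6, 11²≡27, 12²≡3, 13²≡28, 14²≡8, 15²≡37, 16²≡21, 17²≡7, 18²≡42, 19²≡32, 20²≡24, 21²≡18, 22²≡14, 23²≡12 (mod 47).
So the quadratic residues mod 47 are {1, 2, 3, 4, 6, 7, 8, 9, 12, 14, 16, 17, 18, 21, 24, 25, 27, 28, 32, 34, 36, 37, 42}.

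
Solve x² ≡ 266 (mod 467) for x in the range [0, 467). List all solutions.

Since 467 ≡ 3 (mod 4), a square root of 266 is 266^((467+1)/4) = 266^117 mod 467.
Repeated squaring: 266^2≡239, 266^4≡147, 266^8≡127, 266^16≡251, 266^32≡423, 266^64≡68 (mod 467).
266^117 = 266^(64+32+16+4+1) ≡ 51 (mod 467).
Check: 51² = 2601 ≡ 266 (mod 467). The two roots are 51 and 416.

51, 416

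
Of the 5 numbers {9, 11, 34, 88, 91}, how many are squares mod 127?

4

(9/127) = +1 → QR.
(11/127) = +1 → QR.
(34/127) = +1 → QR.
(88/127) = +1 → QR.
(91/127) = -1 → non-residue.
Total quadratic residues among the 5: 4.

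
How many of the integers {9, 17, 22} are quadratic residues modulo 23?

1

(9/23) = +1 → QR.
(17/23) = -1 → non-residue.
(22/23) = -1 → non-residue.
Total quadratic residues among the 3: 1.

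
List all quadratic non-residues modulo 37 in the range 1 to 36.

2,5,6,8,13,14,15,17,18,19,20,22,23,24,29,31,32,35

Square k = 1,…,18 (k and 37−k give the same square):
1²=1, 2²=4, 3²=9, 4²=16, 5²=25, 6²=36, 7²≡12, 8²≡27, 9²≡7, 10²≡26, 11²≡10, 12²≡33, 13²≡21, 14²≡11, 15²≡3, 16²≡34, 17²≡30, 18²≡28 (mod 37).
The residues are {1, 3, 4, 7, 9, 10, 11, 12, 16, 21, 25, 26, 27, 28, 30, 33, 34, 36}; the non-residues are the remaining 18 nonzero classes.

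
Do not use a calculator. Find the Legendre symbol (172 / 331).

Pull out 2^2: since 331 ≡ 3 (mod 8), (2/331) = -1, so (2/331)^2 = +1.
Reciprocity: 43 ≡ 3 and 331 ≡ 3 (mod 4), so (43/331) = −(331/43).
Reduce top mod 43: now compute (30/43).
Pull out 2: since 43 ≡ 3 (mod 8), (2/43) = -1.
Reciprocity: 15 ≡ 3 and 43 ≡ 3 (mod 4), so (15/43) = −(43/15).
Reduce top mod 15: now compute (13/15).
Reciprocity: 13 ≡ 1 and 15 ≡ 3 (mod 4), so (13/15) = +(15/13).
Reduce top mod 13: now compute (2/13).
Pull out 2: since 13 ≡ 5 (mod 8), (2/13) = -1.
Reached (1/13) = 1. Collecting the sign flips along the way, the symbol is +1.

1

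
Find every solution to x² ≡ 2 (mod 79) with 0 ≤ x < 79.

Since 79 ≡ 3 (mod 4), a square root of 2 is 2^((79+1)/4) = 2^20 mod 79.
Repeated squaring: 2^2≡4, 2^4≡16, 2^8≡19, 2^16≡45 (mod 79).
2^20 = 2^(16+4) ≡ 9 (mod 79).
Check: 9² = 81 ≡ 2 (mod 79). The two roots are 9 and 70.

9, 70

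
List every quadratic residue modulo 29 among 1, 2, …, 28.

1, 4, 5, 6, 7, 9, 13, 16, 20, 22, 23, 24, 25, 28

Square k = 1,…,14 (k and 29−k give the same square):
1²=1, 2²=4, 3²=9, 4²=16, 5²=25, 6²≡7, 7²≡20, 8²≡6, 9²≡23, 10²≡13, 11²≡5, 12²≡28, 13²≡24, 14²≡22 (mod 29).
So the quadratic residues mod 29 are {1, 4, 5, 6, 7, 9, 13, 16, 20, 22, 23, 24, 25, 28}.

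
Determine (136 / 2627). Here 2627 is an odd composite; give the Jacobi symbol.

-1

Pull out 2^3: since 2627 ≡ 3 (mod 8), (2/2627) = -1, so (2/2627)^3 = -1.
Reciprocity: 17 ≡ 1 and 2627 ≡ 3 (mod 4), so (17/2627) = +(2627/17).
Reduce top mod 17: now compute (9/17).
Reciprocity: 9 ≡ 1 and 17 ≡ 1 (mod 4), so (9/17) = +(17/9).
Reduce top mod 9: now compute (8/9).
Pull out 2^3: since 9 ≡ 1 (mod 8), (2/9) = +1, so (2/9)^3 = +1.
Reached (1/9) = 1. Collecting the sign flips along the way, the symbol is -1.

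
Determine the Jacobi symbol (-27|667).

1

First reduce: -27 ≡ 640 (mod 667).
Pull out 2^7: since 667 ≡ 3 (mod 8), (2/667) = -1, so (2/667)^7 = -1.
Reciprocity: 5 ≡ 1 and 667 ≡ 3 (mod 4), so (5/667) = +(667/5).
Reduce top mod 5: now compute (2/5).
Pull out 2: since 5 ≡ 5 (mod 8), (2/5) = -1.
Reached (1/5) = 1. Collecting the sign flips along the way, the symbol is +1.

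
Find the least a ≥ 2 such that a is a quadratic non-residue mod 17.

3

(2/17) = +1, so 2 is a residue.
(3/17) = −1, so 3 is the smallest positive non-residue mod 17.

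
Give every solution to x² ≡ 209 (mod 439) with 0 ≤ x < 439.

Since 439 ≡ 3 (mod 4), a square root of 209 is 209^((439+1)/4) = 209^110 mod 439.
Repeated squaring: 209^2≡220, 209^4≡110, 209^8≡247, 209^16≡427, 209^32≡144, 209^64≡103 (mod 439).
209^110 = 209^(64+32+8+4+2) ≡ 61 (mod 439).
Check: 61² = 3721 ≡ 209 (mod 439). The two roots are 61 and 378.

61, 378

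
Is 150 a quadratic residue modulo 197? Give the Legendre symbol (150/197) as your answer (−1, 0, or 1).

Pull out 2: since 197 ≡ 5 (mod 8), (2/197) = -1.
Reciprocity: 75 ≡ 3 and 197 ≡ 1 (mod 4), so (75/197) = +(197/75).
Reduce top mod 75: now compute (47/75).
Reciprocity: 47 ≡ 3 and 75 ≡ 3 (mod 4), so (47/75) = −(75/47).
Reduce top mod 47: now compute (28/47).
Pull out 2^2: since 47 ≡ 7 (mod 8), (2/47) = +1, so (2/47)^2 = +1.
Reciprocity: 7 ≡ 3 and 47 ≡ 3 (mod 4), so (7/47) = −(47/7).
Reduce top mod 7: now compute (5/7).
Reciprocity: 5 ≡ 1 and 7 ≡ 3 (mod 4), so (5/7) = +(7/5).
Reduce top mod 5: now compute (2/5).
Pull out 2: since 5 ≡ 5 (mod 8), (2/5) = -1.
Reached (1/5) = 1. Collecting the sign flips along the way, the symbol is +1.

1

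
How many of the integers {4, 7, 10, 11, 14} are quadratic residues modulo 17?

(4/17) = +1 → QR.
(7/17) = -1 → non-residue.
(10/17) = -1 → non-residue.
(11/17) = -1 → non-residue.
(14/17) = -1 → non-residue.
Total quadratic residues among the 5: 1.

1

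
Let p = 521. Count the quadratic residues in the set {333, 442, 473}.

1

(333/521) = +1 → QR.
(442/521) = -1 → non-residue.
(473/521) = -1 → non-residue.
Total quadratic residues among the 3: 1.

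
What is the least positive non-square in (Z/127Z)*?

3

(2/127) = +1, so 2 is a residue.
(3/127) = −1, so 3 is the smallest positive non-residue mod 127.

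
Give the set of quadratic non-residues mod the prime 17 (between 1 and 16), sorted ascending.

Square k = 1,…,8 (k and 17−k give the same square):
1²=1, 2²=4, 3²=9, 4²=16, 5²≡8, 6²≡2, 7²≡15, 8²≡13 (mod 17).
The residues are {1, 2, 4, 8, 9, 13, 15, 16}; the non-residues are the remaining 8 nonzero classes.

3 5 6 7 10 11 12 14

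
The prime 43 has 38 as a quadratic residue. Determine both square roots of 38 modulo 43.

Since 43 ≡ 3 (mod 4), a square root of 38 is 38^((43+1)/4) = 38^11 mod 43.
Repeated squaring: 38^2≡25, 38^4≡23, 38^8≡13 (mod 43).
38^11 = 38^(8+2+1) ≡ 9 (mod 43).
Check: 9² = 81 ≡ 38 (mod 43). The two roots are 9 and 34.

9, 34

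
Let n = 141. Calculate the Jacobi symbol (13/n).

-1

Reciprocity: 13 ≡ 1 and 141 ≡ 1 (mod 4), so (13/141) = +(141/13).
Reduce top mod 13: now compute (11/13).
Reciprocity: 11 ≡ 3 and 13 ≡ 1 (mod 4), so (11/13) = +(13/11).
Reduce top mod 11: now compute (2/11).
Pull out 2: since 11 ≡ 3 (mod 8), (2/11) = -1.
Reached (1/11) = 1. Collecting the sign flips along the way, the symbol is -1.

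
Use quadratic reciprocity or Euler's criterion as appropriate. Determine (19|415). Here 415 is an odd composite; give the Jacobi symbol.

-1

Reciprocity: 19 ≡ 3 and 415 ≡ 3 (mod 4), so (19/415) = −(415/19).
Reduce top mod 19: now compute (16/19).
Pull out 2^4: since 19 ≡ 3 (mod 8), (2/19) = -1, so (2/19)^4 = +1.
Reached (1/19) = 1. Collecting the sign flips along the way, the symbol is -1.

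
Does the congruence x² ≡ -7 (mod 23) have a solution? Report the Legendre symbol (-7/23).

1

Euler's criterion: (-7/23) ≡ 16^11 (mod 23).
16^2 ≡ 3 (mod 23)
16^4 ≡ 9 (mod 23)
16^8 ≡ 12 (mod 23)
16^11 = 16^(8+2+1) ≡ 1 (mod 23).
Result is 1, so (-7/23) = 1.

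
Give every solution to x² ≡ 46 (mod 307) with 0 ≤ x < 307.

Since 307 ≡ 3 (mod 4), a square root of 46 is 46^((307+1)/4) = 46^77 mod 307.
Repeated squaring: 46^2≡274, 46^4≡168, 46^8≡287, 46^16≡93, 46^32≡53, 46^64≡46 (mod 307).
46^77 = 46^(64+8+4+1) ≡ 53 (mod 307).
Check: 53² = 2809 ≡ 46 (mod 307). The two roots are 53 and 254.

53, 254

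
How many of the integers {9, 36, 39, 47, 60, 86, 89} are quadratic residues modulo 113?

(9/113) = +1 → QR.
(36/113) = +1 → QR.
(39/113) = -1 → non-residue.
(47/113) = -1 → non-residue.
(60/113) = +1 → QR.
(86/113) = -1 → non-residue.
(89/113) = -1 → non-residue.
Total quadratic residues among the 7: 3.

3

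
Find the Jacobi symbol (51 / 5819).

Reciprocity: 51 ≡ 3 and 5819 ≡ 3 (mod 4), so (51/5819) = −(5819/51).
Reduce top mod 51: now compute (5/51).
Reciprocity: 5 ≡ 1 and 51 ≡ 3 (mod 4), so (5/51) = +(51/5).
Reduce top mod 5: now compute (1/5).
Reached (1/5) = 1. Collecting the sign flips along the way, the symbol is -1.

-1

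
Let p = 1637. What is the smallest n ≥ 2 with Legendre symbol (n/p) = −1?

(2/1637) = −1, so 2 is the smallest positive non-residue mod 1637.

2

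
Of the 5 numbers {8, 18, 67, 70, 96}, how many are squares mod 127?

3

(8/127) = +1 → QR.
(18/127) = +1 → QR.
(67/127) = -1 → non-residue.
(70/127) = +1 → QR.
(96/127) = -1 → non-residue.
Total quadratic residues among the 5: 3.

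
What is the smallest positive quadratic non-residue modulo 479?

(2/479) = +1, so 2 is a residue.
(3/479) = +1, so 3 is a residue.
(4/479) = +1, so 4 is a residue.
(5/479) = +1, so 5 is a residue.
(6/479) = +1, so 6 is a residue.
(7/479) = +1, so 7 is a residue.
(8/479) = +1, so 8 is a residue.
(9/479) = +1, so 9 is a residue.
(10/479) = +1, so 10 is a residue.
(11/479) = +1, so 11 is a residue.
(12/479) = +1, so 12 is a residue.
(13/479) = −1, so 13 is the smallest positive non-residue mod 479.

13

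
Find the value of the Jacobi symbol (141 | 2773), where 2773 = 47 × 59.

0

Reciprocity: 141 ≡ 1 and 2773 ≡ 1 (mod 4), so (141/2773) = +(2773/141).
Reduce top mod 141: now compute (94/141).
Pull out 2: since 141 ≡ 5 (mod 8), (2/141) = -1.
Reciprocity: 47 ≡ 3 and 141 ≡ 1 (mod 4), so (47/141) = +(141/47).
Reduce top mod 47: now compute (0/47).
Top reduces to 0: gcd > 1, so the symbol is 0.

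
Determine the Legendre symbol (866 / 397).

First reduce: 866 ≡ 72 (mod 397).
Pull out 2^3: since 397 ≡ 5 (mod 8), (2/397) = -1, so (2/397)^3 = -1.
Reciprocity: 9 ≡ 1 and 397 ≡ 1 (mod 4), so (9/397) = +(397/9).
Reduce top mod 9: now compute (1/9).
Reached (1/9) = 1. Collecting the sign flips along the way, the symbol is -1.

-1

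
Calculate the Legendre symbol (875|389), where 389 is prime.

1

Euler's criterion: (875/389) ≡ 97^194 (mod 389).
97^2 ≡ 73 (mod 389)
97^4 ≡ 272 (mod 389)
97^8 ≡ 74 (mod 389)
97^16 ≡ 30 (mod 389)
97^32 ≡ 122 (mod 389)
97^64 ≡ 102 (mod 389)
97^128 ≡ 290 (mod 389)
97^194 = 97^(128+64+2) ≡ 1 (mod 389).
Result is 1, so (875/389) = 1.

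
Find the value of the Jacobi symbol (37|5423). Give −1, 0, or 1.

1

Reciprocity: 37 ≡ 1 and 5423 ≡ 3 (mod 4), so (37/5423) = +(5423/37).
Reduce top mod 37: now compute (21/37).
Reciprocity: 21 ≡ 1 and 37 ≡ 1 (mod 4), so (21/37) = +(37/21).
Reduce top mod 21: now compute (16/21).
Pull out 2^4: since 21 ≡ 5 (mod 8), (2/21) = -1, so (2/21)^4 = +1.
Reached (1/21) = 1. Collecting the sign flips along the way, the symbol is +1.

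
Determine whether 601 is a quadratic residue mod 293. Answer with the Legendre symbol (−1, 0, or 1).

1

First reduce: 601 ≡ 15 (mod 293).
Reciprocity: 15 ≡ 3 and 293 ≡ 1 (mod 4), so (15/293) = +(293/15).
Reduce top mod 15: now compute (8/15).
Pull out 2^3: since 15 ≡ 7 (mod 8), (2/15) = +1, so (2/15)^3 = +1.
Reached (1/15) = 1. Collecting the sign flips along the way, the symbol is +1.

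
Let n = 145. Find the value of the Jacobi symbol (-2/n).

1

First reduce: -2 ≡ 143 (mod 145).
Reciprocity: 143 ≡ 3 and 145 ≡ 1 (mod 4), so (143/145) = +(145/143).
Reduce top mod 143: now compute (2/143).
Pull out 2: since 143 ≡ 7 (mod 8), (2/143) = +1.
Reached (1/143) = 1. Collecting the sign flips along the way, the symbol is +1.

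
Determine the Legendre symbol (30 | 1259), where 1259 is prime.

Pull out 2: since 1259 ≡ 3 (mod 8), (2/1259) = -1.
Reciprocity: 15 ≡ 3 and 1259 ≡ 3 (mod 4), so (15/1259) = −(1259/15).
Reduce top mod 15: now compute (14/15).
Pull out 2: since 15 ≡ 7 (mod 8), (2/15) = +1.
Reciprocity: 7 ≡ 3 and 15 ≡ 3 (mod 4), so (7/15) = −(15/7).
Reduce top mod 7: now compute (1/7).
Reached (1/7) = 1. Collecting the sign flips along the way, the symbol is -1.

-1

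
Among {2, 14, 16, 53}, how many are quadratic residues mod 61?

2

(2/61) = -1 → non-residue.
(14/61) = +1 → QR.
(16/61) = +1 → QR.
(53/61) = -1 → non-residue.
Total quadratic residues among the 4: 2.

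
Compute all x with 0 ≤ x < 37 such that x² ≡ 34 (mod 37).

16, 21

37 ≡ 1 (mod 4), so we find a root by search.
Trying successive values, 16² = 256 ≡ 34 (mod 37). The other root is 37 − 16 = 21.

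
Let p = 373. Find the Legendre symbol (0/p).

0

Top reduces to 0: gcd > 1, so the symbol is 0.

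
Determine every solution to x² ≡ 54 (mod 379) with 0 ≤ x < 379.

62, 317

Since 379 ≡ 3 (mod 4), a square root of 54 is 54^((379+1)/4) = 54^95 mod 379.
Repeated squaring: 54^2≡263, 54^4≡191, 54^8≡97, 54^16≡313, 54^32≡187, 54^64≡101 (mod 379).
54^95 = 54^(64+16+8+4+2+1) ≡ 62 (mod 379).
Check: 62² = 3844 ≡ 54 (mod 379). The two roots are 62 and 317.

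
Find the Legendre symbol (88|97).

1

Pull out 2^3: since 97 ≡ 1 (mod 8), (2/97) = +1, so (2/97)^3 = +1.
Reciprocity: 11 ≡ 3 and 97 ≡ 1 (mod 4), so (11/97) = +(97/11).
Reduce top mod 11: now compute (9/11).
Reciprocity: 9 ≡ 1 and 11 ≡ 3 (mod 4), so (9/11) = +(11/9).
Reduce top mod 9: now compute (2/9).
Pull out 2: since 9 ≡ 1 (mod 8), (2/9) = +1.
Reached (1/9) = 1. Collecting the sign flips along the way, the symbol is +1.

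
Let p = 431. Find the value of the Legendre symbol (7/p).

-1

Reciprocity: 7 ≡ 3 and 431 ≡ 3 (mod 4), so (7/431) = −(431/7).
Reduce top mod 7: now compute (4/7).
Pull out 2^2: since 7 ≡ 7 (mod 8), (2/7) = +1, so (2/7)^2 = +1.
Reached (1/7) = 1. Collecting the sign flips along the way, the symbol is -1.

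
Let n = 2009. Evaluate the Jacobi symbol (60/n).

-1

Pull out 2^2: since 2009 ≡ 1 (mod 8), (2/2009) = +1, so (2/2009)^2 = +1.
Reciprocity: 15 ≡ 3 and 2009 ≡ 1 (mod 4), so (15/2009) = +(2009/15).
Reduce top mod 15: now compute (14/15).
Pull out 2: since 15 ≡ 7 (mod 8), (2/15) = +1.
Reciprocity: 7 ≡ 3 and 15 ≡ 3 (mod 4), so (7/15) = −(15/7).
Reduce top mod 7: now compute (1/7).
Reached (1/7) = 1. Collecting the sign flips along the way, the symbol is -1.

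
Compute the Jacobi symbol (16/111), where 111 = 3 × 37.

Pull out 2^4: since 111 ≡ 7 (mod 8), (2/111) = +1, so (2/111)^4 = +1.
Reached (1/111) = 1. Collecting the sign flips along the way, the symbol is +1.

1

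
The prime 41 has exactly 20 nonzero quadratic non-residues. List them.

3, 6, 7, 11, 12, 13, 14, 15, 17, 19, 22, 24, 26, 27, 28, 29, 30, 34, 35, 38

Square k = 1,…,20 (k and 41−k give the same square):
1²=1, 2²=4, 3²=9, 4²=16, 5²=25, 6²=36, 7²≡8, 8²≡23, 9²≡40, 10²≡18, 11²≡39, 12²≡21, 13²≡5, 14²≡32, 15²≡20, 16²≡10, 17²≡2, 18²≡37, 19²≡33, 20²≡31 (mod 41).
The residues are {1, 2, 4, 5, 8, 9, 10, 16, 18, 20, 21, 23, 25, 31, 32, 33, 36, 37, 39, 40}; the non-residues are the remaining 20 nonzero classes.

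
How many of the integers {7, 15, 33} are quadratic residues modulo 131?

(7/131) = +1 → QR.
(15/131) = +1 → QR.
(33/131) = +1 → QR.
Total quadratic residues among the 3: 3.

3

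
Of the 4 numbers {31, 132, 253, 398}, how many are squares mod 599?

(31/599) = -1 → non-residue.
(132/599) = -1 → non-residue.
(253/599) = +1 → QR.
(398/599) = -1 → non-residue.
Total quadratic residues among the 4: 1.

1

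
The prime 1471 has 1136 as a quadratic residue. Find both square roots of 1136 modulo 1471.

Since 1471 ≡ 3 (mod 4), a square root of 1136 is 1136^((1471+1)/4) = 1136^368 mod 1471.
Repeated squaring: 1136^2≡429, 1136^4≡166, 1136^8≡1078, 1136^16≡1465, 1136^32≡36, 1136^64≡1296, 1136^128≡1205, 1136^256≡148 (mod 1471).
1136^368 = 1136^(256+64+32+16) ≡ 187 (mod 1471).
Check: 187² = 34969 ≡ 1136 (mod 1471). The two roots are 187 and 1284.

187, 1284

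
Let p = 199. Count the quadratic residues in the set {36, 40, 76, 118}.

2

(36/199) = +1 → QR.
(40/199) = +1 → QR.
(76/199) = -1 → non-residue.
(118/199) = -1 → non-residue.
Total quadratic residues among the 4: 2.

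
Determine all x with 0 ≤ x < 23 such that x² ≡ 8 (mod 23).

10, 13

Since 23 ≡ 3 (mod 4), a square root of 8 is 8^((23+1)/4) = 8^6 mod 23.
Repeated squaring: 8^2≡18, 8^4≡2 (mod 23).
8^6 = 8^(4+2) ≡ 13 (mod 23).
Check: 13² = 169 ≡ 8 (mod 23). The two roots are 10 and 13.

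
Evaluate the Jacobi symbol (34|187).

0

Pull out 2: since 187 ≡ 3 (mod 8), (2/187) = -1.
Reciprocity: 17 ≡ 1 and 187 ≡ 3 (mod 4), so (17/187) = +(187/17).
Reduce top mod 17: now compute (0/17).
Top reduces to 0: gcd > 1, so the symbol is 0.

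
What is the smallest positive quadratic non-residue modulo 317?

2

(2/317) = −1, so 2 is the smallest positive non-residue mod 317.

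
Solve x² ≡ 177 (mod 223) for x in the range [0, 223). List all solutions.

20, 203

Since 223 ≡ 3 (mod 4), a square root of 177 is 177^((223+1)/4) = 177^56 mod 223.
Repeated squaring: 177^2≡109, 177^4≡62, 177^8≡53, 177^16≡133, 177^32≡72 (mod 223).
177^56 = 177^(32+16+8) ≡ 203 (mod 223).
Check: 203² = 41209 ≡ 177 (mod 223). The two roots are 20 and 203.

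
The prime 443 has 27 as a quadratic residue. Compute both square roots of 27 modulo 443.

70, 373

Since 443 ≡ 3 (mod 4), a square root of 27 is 27^((443+1)/4) = 27^111 mod 443.
Repeated squaring: 27^2≡286, 27^4≡284, 27^8≡30, 27^16≡14, 27^32≡196, 27^64≡318 (mod 443).
27^111 = 27^(64+32+8+4+2+1) ≡ 373 (mod 443).
Check: 373² = 139129 ≡ 27 (mod 443). The two roots are 70 and 373.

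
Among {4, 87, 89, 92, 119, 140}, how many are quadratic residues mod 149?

(4/149) = +1 → QR.
(87/149) = -1 → non-residue.
(89/149) = -1 → non-residue.
(92/149) = -1 → non-residue.
(119/149) = +1 → QR.
(140/149) = +1 → QR.
Total quadratic residues among the 6: 3.

3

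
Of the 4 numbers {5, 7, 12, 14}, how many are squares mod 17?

(5/17) = -1 → non-residue.
(7/17) = -1 → non-residue.
(12/17) = -1 → non-residue.
(14/17) = -1 → non-residue.
Total quadratic residues among the 4: 0.

0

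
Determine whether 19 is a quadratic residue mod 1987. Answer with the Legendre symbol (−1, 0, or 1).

-1

Reciprocity: 19 ≡ 3 and 1987 ≡ 3 (mod 4), so (19/1987) = −(1987/19).
Reduce top mod 19: now compute (11/19).
Reciprocity: 11 ≡ 3 and 19 ≡ 3 (mod 4), so (11/19) = −(19/11).
Reduce top mod 11: now compute (8/11).
Pull out 2^3: since 11 ≡ 3 (mod 8), (2/11) = -1, so (2/11)^3 = -1.
Reached (1/11) = 1. Collecting the sign flips along the way, the symbol is -1.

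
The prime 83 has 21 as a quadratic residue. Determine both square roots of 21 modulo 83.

41, 42

Since 83 ≡ 3 (mod 4), a square root of 21 is 21^((83+1)/4) = 21^21 mod 83.
Repeated squaring: 21^2≡26, 21^4≡12, 21^8≡61, 21^16≡69 (mod 83).
21^21 = 21^(16+4+1) ≡ 41 (mod 83).
Check: 41² = 1681 ≡ 21 (mod 83). The two roots are 41 and 42.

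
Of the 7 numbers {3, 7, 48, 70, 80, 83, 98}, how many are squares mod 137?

2

(3/137) = -1 → non-residue.
(7/137) = +1 → QR.
(48/137) = -1 → non-residue.
(70/137) = -1 → non-residue.
(80/137) = -1 → non-residue.
(83/137) = -1 → non-residue.
(98/137) = +1 → QR.
Total quadratic residues among the 7: 2.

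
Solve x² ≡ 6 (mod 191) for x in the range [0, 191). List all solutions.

31, 160

Since 191 ≡ 3 (mod 4), a square root of 6 is 6^((191+1)/4) = 6^48 mod 191.
Repeated squaring: 6^2≡36, 6^4≡150, 6^8≡153, 6^16≡107, 6^32≡180 (mod 191).
6^48 = 6^(32+16) ≡ 160 (mod 191).
Check: 160² = 25600 ≡ 6 (mod 191). The two roots are 31 and 160.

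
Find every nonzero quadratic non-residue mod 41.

3 6 7 11 12 13 14 15 17 19 22 24 26 27 28 29 30 34 35 38

Square k = 1,…,20 (k and 41−k give the same square):
1²=1, 2²=4, 3²=9, 4²=16, 5²=25, 6²=36, 7²≡8, 8²≡23, 9²≡40, 10²≡18, 11²≡39, 12²≡21, 13²≡5, 14²≡32, 15²≡20, 16²≡10, 17²≡2, 18²≡37, 19²≡33, 20²≡31 (mod 41).
The residues are {1, 2, 4, 5, 8, 9, 10, 16, 18, 20, 21, 23, 25, 31, 32, 33, 36, 37, 39, 40}; the non-residues are the remaining 20 nonzero classes.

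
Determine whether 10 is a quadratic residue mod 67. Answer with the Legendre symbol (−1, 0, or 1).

Pull out 2: since 67 ≡ 3 (mod 8), (2/67) = -1.
Reciprocity: 5 ≡ 1 and 67 ≡ 3 (mod 4), so (5/67) = +(67/5).
Reduce top mod 5: now compute (2/5).
Pull out 2: since 5 ≡ 5 (mod 8), (2/5) = -1.
Reached (1/5) = 1. Collecting the sign flips along the way, the symbol is +1.

1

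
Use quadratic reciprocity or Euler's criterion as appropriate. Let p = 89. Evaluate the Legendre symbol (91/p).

1

Euler's criterion: (91/89) ≡ 2^44 (mod 89).
2^2 ≡ 4 (mod 89)
2^4 ≡ 16 (mod 89)
2^8 ≡ 78 (mod 89)
2^16 ≡ 32 (mod 89)
2^32 ≡ 45 (mod 89)
2^44 = 2^(32+8+4) ≡ 1 (mod 89).
Result is 1, so (91/89) = 1.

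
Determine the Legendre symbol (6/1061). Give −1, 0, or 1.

1

Euler's criterion: (6/1061) ≡ 6^530 (mod 1061).
6^2 ≡ 36 (mod 1061)
6^4 ≡ 235 (mod 1061)
6^8 ≡ 53 (mod 1061)
6^16 ≡ 687 (mod 1061)
6^32 ≡ 885 (mod 1061)
6^64 ≡ 207 (mod 1061)
6^128 ≡ 409 (mod 1061)
6^256 ≡ 704 (mod 1061)
6^512 ≡ 129 (mod 1061)
6^530 = 6^(512+16+2) ≡ 1 (mod 1061).
Result is 1, so (6/1061) = 1.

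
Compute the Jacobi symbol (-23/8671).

First reduce: -23 ≡ 8648 (mod 8671).
Pull out 2^3: since 8671 ≡ 7 (mod 8), (2/8671) = +1, so (2/8671)^3 = +1.
Reciprocity: 1081 ≡ 1 and 8671 ≡ 3 (mod 4), so (1081/8671) = +(8671/1081).
Reduce top mod 1081: now compute (23/1081).
Reciprocity: 23 ≡ 3 and 1081 ≡ 1 (mod 4), so (23/1081) = +(1081/23).
Reduce top mod 23: now compute (0/23).
Top reduces to 0: gcd > 1, so the symbol is 0.

0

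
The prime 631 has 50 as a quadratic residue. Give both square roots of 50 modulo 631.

161, 470

Since 631 ≡ 3 (mod 4), a square root of 50 is 50^((631+1)/4) = 50^158 mod 631.
Repeated squaring: 50^2≡607, 50^4≡576, 50^8≡501, 50^16≡494, 50^32≡470, 50^64≡50, 50^128≡607 (mod 631).
50^158 = 50^(128+16+8+4+2) ≡ 470 (mod 631).
Check: 470² = 220900 ≡ 50 (mod 631). The two roots are 161 and 470.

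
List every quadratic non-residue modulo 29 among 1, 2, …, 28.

2 3 8 10 11 12 14 15 17 18 19 21 26 27

Square k = 1,…,14 (k and 29−k give the same square):
1²=1, 2²=4, 3²=9, 4²=16, 5²=25, 6²≡7, 7²≡20, 8²≡6, 9²≡23, 10²≡13, 11²≡5, 12²≡28, 13²≡24, 14²≡22 (mod 29).
The residues are {1, 4, 5, 6, 7, 9, 13, 16, 20, 22, 23, 24, 25, 28}; the non-residues are the remaining 14 nonzero classes.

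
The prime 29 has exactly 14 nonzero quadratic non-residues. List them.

2, 3, 8, 10, 11, 12, 14, 15, 17, 18, 19, 21, 26, 27

Square k = 1,…,14 (k and 29−k give the same square):
1²=1, 2²=4, 3²=9, 4²=16, 5²=25, 6²≡7, 7²≡20, 8²≡6, 9²≡23, 10²≡13, 11²≡5, 12²≡28, 13²≡24, 14²≡22 (mod 29).
The residues are {1, 4, 5, 6, 7, 9, 13, 16, 20, 22, 23, 24, 25, 28}; the non-residues are the remaining 14 nonzero classes.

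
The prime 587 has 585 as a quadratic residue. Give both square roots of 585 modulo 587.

Since 587 ≡ 3 (mod 4), a square root of 585 is 585^((587+1)/4) = 585^147 mod 587.
Repeated squaring: 585^2≡4, 585^4≡16, 585^8≡256, 585^16≡379, 585^32≡413, 585^64≡339, 585^128≡456 (mod 587).
585^147 = 585^(128+16+2+1) ≡ 380 (mod 587).
Check: 380² = 144400 ≡ 585 (mod 587). The two roots are 207 and 380.

207, 380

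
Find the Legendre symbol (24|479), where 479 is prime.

Euler's criterion: (24/479) ≡ 24^239 (mod 479).
24^2 ≡ 97 (mod 479)
24^4 ≡ 308 (mod 479)
24^8 ≡ 22 (mod 479)
24^16 ≡ 5 (mod 479)
24^32 ≡ 25 (mod 479)
24^64 ≡ 146 (mod 479)
24^128 ≡ 240 (mod 479)
24^239 = 24^(128+64+32+8+4+2+1) ≡ 1 (mod 479).
Result is 1, so (24/479) = 1.

1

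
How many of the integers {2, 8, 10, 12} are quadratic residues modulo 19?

(2/19) = -1 → non-residue.
(8/19) = -1 → non-residue.
(10/19) = -1 → non-residue.
(12/19) = -1 → non-residue.
Total quadratic residues among the 4: 0.

0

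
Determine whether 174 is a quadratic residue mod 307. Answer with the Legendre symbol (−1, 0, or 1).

Pull out 2: since 307 ≡ 3 (mod 8), (2/307) = -1.
Reciprocity: 87 ≡ 3 and 307 ≡ 3 (mod 4), so (87/307) = −(307/87).
Reduce top mod 87: now compute (46/87).
Pull out 2: since 87 ≡ 7 (mod 8), (2/87) = +1.
Reciprocity: 23 ≡ 3 and 87 ≡ 3 (mod 4), so (23/87) = −(87/23).
Reduce top mod 23: now compute (18/23).
Pull out 2: since 23 ≡ 7 (mod 8), (2/23) = +1.
Reciprocity: 9 ≡ 1 and 23 ≡ 3 (mod 4), so (9/23) = +(23/9).
Reduce top mod 9: now compute (5/9).
Reciprocity: 5 ≡ 1 and 9 ≡ 1 (mod 4), so (5/9) = +(9/5).
Reduce top mod 5: now compute (4/5).
Pull out 2^2: since 5 ≡ 5 (mod 8), (2/5) = -1, so (2/5)^2 = +1.
Reached (1/5) = 1. Collecting the sign flips along the way, the symbol is -1.

-1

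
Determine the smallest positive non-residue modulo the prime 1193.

3

(2/1193) = +1, so 2 is a residue.
(3/1193) = −1, so 3 is the smallest positive non-residue mod 1193.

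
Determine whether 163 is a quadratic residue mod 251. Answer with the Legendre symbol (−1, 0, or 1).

-1

Euler's criterion: (163/251) ≡ 163^125 (mod 251).
163^2 ≡ 214 (mod 251)
163^4 ≡ 114 (mod 251)
163^8 ≡ 195 (mod 251)
163^16 ≡ 124 (mod 251)
163^32 ≡ 65 (mod 251)
163^64 ≡ 209 (mod 251)
163^125 = 163^(64+32+16+8+4+1) ≡ 250 (mod 251).
Result is 250 ≡ −1, so (163/251) = −1.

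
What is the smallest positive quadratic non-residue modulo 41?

3

(2/41) = +1, so 2 is a residue.
(3/41) = −1, so 3 is the smallest positive non-residue mod 41.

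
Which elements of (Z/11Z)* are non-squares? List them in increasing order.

Square k = 1,…,5 (k and 11−k give the same square):
1²=1, 2²=4, 3²=9, 4²≡5, 5²≡3 (mod 11).
The residues are {1, 3, 4, 5, 9}; the non-residues are the remaining 5 nonzero classes.

2, 6, 7, 8, 10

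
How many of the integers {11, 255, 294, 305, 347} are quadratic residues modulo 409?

2

(11/409) = -1 → non-residue.
(255/409) = +1 → QR.
(294/409) = +1 → QR.
(305/409) = -1 → non-residue.
(347/409) = -1 → non-residue.
Total quadratic residues among the 5: 2.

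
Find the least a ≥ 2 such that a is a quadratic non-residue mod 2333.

(2/2333) = −1, so 2 is the smallest positive non-residue mod 2333.

2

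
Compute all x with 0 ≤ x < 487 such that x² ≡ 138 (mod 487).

25, 462

Since 487 ≡ 3 (mod 4), a square root of 138 is 138^((487+1)/4) = 138^122 mod 487.
Repeated squaring: 138^2≡51, 138^4≡166, 138^8≡284, 138^16≡301, 138^32≡19, 138^64≡361 (mod 487).
138^122 = 138^(64+32+16+8+2) ≡ 25 (mod 487).
Check: 25² = 625 ≡ 138 (mod 487). The two roots are 25 and 462.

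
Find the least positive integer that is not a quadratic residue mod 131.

2

(2/131) = −1, so 2 is the smallest positive non-residue mod 131.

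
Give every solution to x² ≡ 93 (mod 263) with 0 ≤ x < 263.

57, 206

Since 263 ≡ 3 (mod 4), a square root of 93 is 93^((263+1)/4) = 93^66 mod 263.
Repeated squaring: 93^2≡233, 93^4≡111, 93^8≡223, 93^16≡22, 93^32≡221, 93^64≡186 (mod 263).
93^66 = 93^(64+2) ≡ 206 (mod 263).
Check: 206² = 42436 ≡ 93 (mod 263). The two roots are 57 and 206.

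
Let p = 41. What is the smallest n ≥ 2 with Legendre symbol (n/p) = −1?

(2/41) = +1, so 2 is a residue.
(3/41) = −1, so 3 is the smallest positive non-residue mod 41.

3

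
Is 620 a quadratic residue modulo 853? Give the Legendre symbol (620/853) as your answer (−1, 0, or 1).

Pull out 2^2: since 853 ≡ 5 (mod 8), (2/853) = -1, so (2/853)^2 = +1.
Reciprocity: 155 ≡ 3 and 853 ≡ 1 (mod 4), so (155/853) = +(853/155).
Reduce top mod 155: now compute (78/155).
Pull out 2: since 155 ≡ 3 (mod 8), (2/155) = -1.
Reciprocity: 39 ≡ 3 and 155 ≡ 3 (mod 4), so (39/155) = −(155/39).
Reduce top mod 39: now compute (38/39).
Pull out 2: since 39 ≡ 7 (mod 8), (2/39) = +1.
Reciprocity: 19 ≡ 3 and 39 ≡ 3 (mod 4), so (19/39) = −(39/19).
Reduce top mod 19: now compute (1/19).
Reached (1/19) = 1. Collecting the sign flips along the way, the symbol is -1.

-1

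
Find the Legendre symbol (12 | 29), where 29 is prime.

-1

Pull out 2^2: since 29 ≡ 5 (mod 8), (2/29) = -1, so (2/29)^2 = +1.
Reciprocity: 3 ≡ 3 and 29 ≡ 1 (mod 4), so (3/29) = +(29/3).
Reduce top mod 3: now compute (2/3).
Pull out 2: since 3 ≡ 3 (mod 8), (2/3) = -1.
Reached (1/3) = 1. Collecting the sign flips along the way, the symbol is -1.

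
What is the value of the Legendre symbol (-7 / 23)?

1

First reduce: -7 ≡ 16 (mod 23).
Pull out 2^4: since 23 ≡ 7 (mod 8), (2/23) = +1, so (2/23)^4 = +1.
Reached (1/23) = 1. Collecting the sign flips along the way, the symbol is +1.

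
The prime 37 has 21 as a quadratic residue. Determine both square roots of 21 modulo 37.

13, 24

37 ≡ 1 (mod 4), so we find a root by search.
Trying successive values, 13² = 169 ≡ 21 (mod 37). The other root is 37 − 13 = 24.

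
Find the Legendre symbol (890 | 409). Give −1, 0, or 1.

First reduce: 890 ≡ 72 (mod 409).
Pull out 2^3: since 409 ≡ 1 (mod 8), (2/409) = +1, so (2/409)^3 = +1.
Reciprocity: 9 ≡ 1 and 409 ≡ 1 (mod 4), so (9/409) = +(409/9).
Reduce top mod 9: now compute (4/9).
Pull out 2^2: since 9 ≡ 1 (mod 8), (2/9) = +1, so (2/9)^2 = +1.
Reached (1/9) = 1. Collecting the sign flips along the way, the symbol is +1.

1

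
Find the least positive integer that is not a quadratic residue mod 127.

3

(2/127) = +1, so 2 is a residue.
(3/127) = −1, so 3 is the smallest positive non-residue mod 127.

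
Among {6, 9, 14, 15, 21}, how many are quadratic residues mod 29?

(6/29) = +1 → QR.
(9/29) = +1 → QR.
(14/29) = -1 → non-residue.
(15/29) = -1 → non-residue.
(21/29) = -1 → non-residue.
Total quadratic residues among the 5: 2.

2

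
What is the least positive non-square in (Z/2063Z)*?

(2/2063) = +1, so 2 is a residue.
(3/2063) = +1, so 3 is a residue.
(4/2063) = +1, so 4 is a residue.
(5/2063) = −1, so 5 is the smallest positive non-residue mod 2063.

5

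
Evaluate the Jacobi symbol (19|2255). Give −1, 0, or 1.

Reciprocity: 19 ≡ 3 and 2255 ≡ 3 (mod 4), so (19/2255) = −(2255/19).
Reduce top mod 19: now compute (13/19).
Reciprocity: 13 ≡ 1 and 19 ≡ 3 (mod 4), so (13/19) = +(19/13).
Reduce top mod 13: now compute (6/13).
Pull out 2: since 13 ≡ 5 (mod 8), (2/13) = -1.
Reciprocity: 3 ≡ 3 and 13 ≡ 1 (mod 4), so (3/13) = +(13/3).
Reduce top mod 3: now compute (1/3).
Reached (1/3) = 1. Collecting the sign flips along the way, the symbol is +1.

1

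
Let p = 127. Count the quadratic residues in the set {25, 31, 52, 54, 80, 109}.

3

(25/127) = +1 → QR.
(31/127) = +1 → QR.
(52/127) = +1 → QR.
(54/127) = -1 → non-residue.
(80/127) = -1 → non-residue.
(109/127) = -1 → non-residue.
Total quadratic residues among the 6: 3.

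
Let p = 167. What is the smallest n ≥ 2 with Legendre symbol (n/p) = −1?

5

(2/167) = +1, so 2 is a residue.
(3/167) = +1, so 3 is a residue.
(4/167) = +1, so 4 is a residue.
(5/167) = −1, so 5 is the smallest positive non-residue mod 167.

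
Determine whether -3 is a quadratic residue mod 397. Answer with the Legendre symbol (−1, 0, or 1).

1

Euler's criterion: (-3/397) ≡ 394^198 (mod 397).
394^2 ≡ 9 (mod 397)
394^4 ≡ 81 (mod 397)
394^8 ≡ 209 (mod 397)
394^16 ≡ 11 (mod 397)
394^32 ≡ 121 (mod 397)
394^64 ≡ 349 (mod 397)
394^128 ≡ 319 (mod 397)
394^198 = 394^(128+64+4+2) ≡ 1 (mod 397).
Result is 1, so (-3/397) = 1.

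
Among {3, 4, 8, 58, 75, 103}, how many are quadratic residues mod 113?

(3/113) = -1 → non-residue.
(4/113) = +1 → QR.
(8/113) = +1 → QR.
(58/113) = -1 → non-residue.
(75/113) = -1 → non-residue.
(103/113) = -1 → non-residue.
Total quadratic residues among the 6: 2.

2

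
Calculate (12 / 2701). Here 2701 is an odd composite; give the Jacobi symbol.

Pull out 2^2: since 2701 ≡ 5 (mod 8), (2/2701) = -1, so (2/2701)^2 = +1.
Reciprocity: 3 ≡ 3 and 2701 ≡ 1 (mod 4), so (3/2701) = +(2701/3).
Reduce top mod 3: now compute (1/3).
Reached (1/3) = 1. Collecting the sign flips along the way, the symbol is +1.

1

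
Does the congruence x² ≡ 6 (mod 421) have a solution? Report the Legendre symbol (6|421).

Pull out 2: since 421 ≡ 5 (mod 8), (2/421) = -1.
Reciprocity: 3 ≡ 3 and 421 ≡ 1 (mod 4), so (3/421) = +(421/3).
Reduce top mod 3: now compute (1/3).
Reached (1/3) = 1. Collecting the sign flips along the way, the symbol is -1.

-1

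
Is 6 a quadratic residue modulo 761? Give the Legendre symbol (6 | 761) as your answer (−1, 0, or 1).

Pull out 2: since 761 ≡ 1 (mod 8), (2/761) = +1.
Reciprocity: 3 ≡ 3 and 761 ≡ 1 (mod 4), so (3/761) = +(761/3).
Reduce top mod 3: now compute (2/3).
Pull out 2: since 3 ≡ 3 (mod 8), (2/3) = -1.
Reached (1/3) = 1. Collecting the sign flips along the way, the symbol is -1.

-1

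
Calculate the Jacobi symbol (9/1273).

1

Reciprocity: 9 ≡ 1 and 1273 ≡ 1 (mod 4), so (9/1273) = +(1273/9).
Reduce top mod 9: now compute (4/9).
Pull out 2^2: since 9 ≡ 1 (mod 8), (2/9) = +1, so (2/9)^2 = +1.
Reached (1/9) = 1. Collecting the sign flips along the way, the symbol is +1.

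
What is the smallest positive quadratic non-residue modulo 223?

(2/223) = +1, so 2 is a residue.
(3/223) = −1, so 3 is the smallest positive non-residue mod 223.

3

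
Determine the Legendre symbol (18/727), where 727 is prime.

Euler's criterion: (18/727) ≡ 18^363 (mod 727).
18^2 ≡ 324 (mod 727)
18^4 ≡ 288 (mod 727)
18^8 ≡ 66 (mod 727)
18^16 ≡ 721 (mod 727)
18^32 ≡ 36 (mod 727)
18^64 ≡ 569 (mod 727)
18^128 ≡ 246 (mod 727)
18^256 ≡ 175 (mod 727)
18^363 = 18^(256+64+32+8+2+1) ≡ 1 (mod 727).
Result is 1, so (18/727) = 1.

1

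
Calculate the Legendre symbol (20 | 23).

-1

Pull out 2^2: since 23 ≡ 7 (mod 8), (2/23) = +1, so (2/23)^2 = +1.
Reciprocity: 5 ≡ 1 and 23 ≡ 3 (mod 4), so (5/23) = +(23/5).
Reduce top mod 5: now compute (3/5).
Reciprocity: 3 ≡ 3 and 5 ≡ 1 (mod 4), so (3/5) = +(5/3).
Reduce top mod 3: now compute (2/3).
Pull out 2: since 3 ≡ 3 (mod 8), (2/3) = -1.
Reached (1/3) = 1. Collecting the sign flips along the way, the symbol is -1.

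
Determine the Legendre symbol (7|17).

-1

Reciprocity: 7 ≡ 3 and 17 ≡ 1 (mod 4), so (7/17) = +(17/7).
Reduce top mod 7: now compute (3/7).
Reciprocity: 3 ≡ 3 and 7 ≡ 3 (mod 4), so (3/7) = −(7/3).
Reduce top mod 3: now compute (1/3).
Reached (1/3) = 1. Collecting the sign flips along the way, the symbol is -1.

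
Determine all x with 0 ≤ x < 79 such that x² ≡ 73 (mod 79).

28, 51

Since 79 ≡ 3 (mod 4), a square root of 73 is 73^((79+1)/4) = 73^20 mod 79.
Repeated squaring: 73^2≡36, 73^4≡32, 73^8≡76, 73^16≡9 (mod 79).
73^20 = 73^(16+4) ≡ 51 (mod 79).
Check: 51² = 2601 ≡ 73 (mod 79). The two roots are 28 and 51.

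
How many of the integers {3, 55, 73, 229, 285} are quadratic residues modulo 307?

2

(3/307) = -1 → non-residue.
(55/307) = -1 → non-residue.
(73/307) = -1 → non-residue.
(229/307) = +1 → QR.
(285/307) = +1 → QR.
Total quadratic residues among the 5: 2.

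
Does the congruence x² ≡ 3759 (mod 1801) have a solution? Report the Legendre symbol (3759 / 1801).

First reduce: 3759 ≡ 157 (mod 1801).
Reciprocity: 157 ≡ 1 and 1801 ≡ 1 (mod 4), so (157/1801) = +(1801/157).
Reduce top mod 157: now compute (74/157).
Pull out 2: since 157 ≡ 5 (mod 8), (2/157) = -1.
Reciprocity: 37 ≡ 1 and 157 ≡ 1 (mod 4), so (37/157) = +(157/37).
Reduce top mod 37: now compute (9/37).
Reciprocity: 9 ≡ 1 and 37 ≡ 1 (mod 4), so (9/37) = +(37/9).
Reduce top mod 9: now compute (1/9).
Reached (1/9) = 1. Collecting the sign flips along the way, the symbol is -1.

-1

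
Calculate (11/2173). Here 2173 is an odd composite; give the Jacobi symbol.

-1

Reciprocity: 11 ≡ 3 and 2173 ≡ 1 (mod 4), so (11/2173) = +(2173/11).
Reduce top mod 11: now compute (6/11).
Pull out 2: since 11 ≡ 3 (mod 8), (2/11) = -1.
Reciprocity: 3 ≡ 3 and 11 ≡ 3 (mod 4), so (3/11) = −(11/3).
Reduce top mod 3: now compute (2/3).
Pull out 2: since 3 ≡ 3 (mod 8), (2/3) = -1.
Reached (1/3) = 1. Collecting the sign flips along the way, the symbol is -1.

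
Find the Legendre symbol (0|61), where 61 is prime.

0

Top reduces to 0: gcd > 1, so the symbol is 0.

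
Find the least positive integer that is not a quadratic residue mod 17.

(2/17) = +1, so 2 is a residue.
(3/17) = −1, so 3 is the smallest positive non-residue mod 17.

3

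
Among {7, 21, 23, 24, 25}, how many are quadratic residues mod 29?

4

(7/29) = +1 → QR.
(21/29) = -1 → non-residue.
(23/29) = +1 → QR.
(24/29) = +1 → QR.
(25/29) = +1 → QR.
Total quadratic residues among the 5: 4.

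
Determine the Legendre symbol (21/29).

Euler's criterion: (21/29) ≡ 21^14 (mod 29).
21^2 ≡ 6 (mod 29)
21^4 ≡ 7 (mod 29)
21^8 ≡ 20 (mod 29)
21^14 = 21^(8+4+2) ≡ 28 (mod 29).
Result is 28 ≡ −1, so (21/29) = −1.

-1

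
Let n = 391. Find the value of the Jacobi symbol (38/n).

-1

Pull out 2: since 391 ≡ 7 (mod 8), (2/391) = +1.
Reciprocity: 19 ≡ 3 and 391 ≡ 3 (mod 4), so (19/391) = −(391/19).
Reduce top mod 19: now compute (11/19).
Reciprocity: 11 ≡ 3 and 19 ≡ 3 (mod 4), so (11/19) = −(19/11).
Reduce top mod 11: now compute (8/11).
Pull out 2^3: since 11 ≡ 3 (mod 8), (2/11) = -1, so (2/11)^3 = -1.
Reached (1/11) = 1. Collecting the sign flips along the way, the symbol is -1.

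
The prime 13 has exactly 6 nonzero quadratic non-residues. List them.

2,5,6,7,8,11

Square k = 1,…,6 (k and 13−k give the same square):
1²=1, 2²=4, 3²=9, 4²≡3, 5²≡12, 6²≡10 (mod 13).
The residues are {1, 3, 4, 9, 10, 12}; the non-residues are the remaining 6 nonzero classes.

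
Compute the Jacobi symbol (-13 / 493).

1

First reduce: -13 ≡ 480 (mod 493).
Pull out 2^5: since 493 ≡ 5 (mod 8), (2/493) = -1, so (2/493)^5 = -1.
Reciprocity: 15 ≡ 3 and 493 ≡ 1 (mod 4), so (15/493) = +(493/15).
Reduce top mod 15: now compute (13/15).
Reciprocity: 13 ≡ 1 and 15 ≡ 3 (mod 4), so (13/15) = +(15/13).
Reduce top mod 13: now compute (2/13).
Pull out 2: since 13 ≡ 5 (mod 8), (2/13) = -1.
Reached (1/13) = 1. Collecting the sign flips along the way, the symbol is +1.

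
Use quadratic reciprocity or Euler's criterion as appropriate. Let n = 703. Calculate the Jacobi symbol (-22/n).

First reduce: -22 ≡ 681 (mod 703).
Reciprocity: 681 ≡ 1 and 703 ≡ 3 (mod 4), so (681/703) = +(703/681).
Reduce top mod 681: now compute (22/681).
Pull out 2: since 681 ≡ 1 (mod 8), (2/681) = +1.
Reciprocity: 11 ≡ 3 and 681 ≡ 1 (mod 4), so (11/681) = +(681/11).
Reduce top mod 11: now compute (10/11).
Pull out 2: since 11 ≡ 3 (mod 8), (2/11) = -1.
Reciprocity: 5 ≡ 1 and 11 ≡ 3 (mod 4), so (5/11) = +(11/5).
Reduce top mod 5: now compute (1/5).
Reached (1/5) = 1. Collecting the sign flips along the way, the symbol is -1.

-1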